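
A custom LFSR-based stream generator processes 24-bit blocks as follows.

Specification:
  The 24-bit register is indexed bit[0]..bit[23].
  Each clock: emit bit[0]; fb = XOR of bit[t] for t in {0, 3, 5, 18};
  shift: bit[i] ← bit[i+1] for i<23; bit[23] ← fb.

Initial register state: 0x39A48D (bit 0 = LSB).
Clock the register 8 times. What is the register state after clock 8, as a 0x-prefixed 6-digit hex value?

0xB639A4

reg_0 = 0x39A48D
clock 1: out=1, reg = 0x1CD246
clock 2: out=0, reg = 0x8E6923
clock 3: out=1, reg = 0xC73491
clock 4: out=1, reg = 0x639A48
clock 5: out=0, reg = 0xB1CD24
clock 6: out=0, reg = 0xD8E692
clock 7: out=0, reg = 0x6C7349
clock 8: out=1, reg = 0xB639A4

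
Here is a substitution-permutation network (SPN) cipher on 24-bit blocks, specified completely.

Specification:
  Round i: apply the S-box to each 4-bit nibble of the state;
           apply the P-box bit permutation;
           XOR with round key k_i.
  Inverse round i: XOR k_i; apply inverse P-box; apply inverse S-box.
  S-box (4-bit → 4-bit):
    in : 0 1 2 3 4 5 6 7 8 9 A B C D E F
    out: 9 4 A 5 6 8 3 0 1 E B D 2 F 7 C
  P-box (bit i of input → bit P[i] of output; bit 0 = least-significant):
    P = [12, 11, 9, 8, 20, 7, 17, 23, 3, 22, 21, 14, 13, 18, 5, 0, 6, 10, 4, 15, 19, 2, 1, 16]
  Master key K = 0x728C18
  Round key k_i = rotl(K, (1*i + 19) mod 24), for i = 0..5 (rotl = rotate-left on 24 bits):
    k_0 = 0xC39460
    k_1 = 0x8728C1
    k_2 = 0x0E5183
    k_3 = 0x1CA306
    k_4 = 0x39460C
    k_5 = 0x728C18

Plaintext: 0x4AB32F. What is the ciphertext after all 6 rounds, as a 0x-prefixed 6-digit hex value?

s_0 = plaintext = 0x4AB32F
s_1 = Round(s_0, k_0) = 0x63338F
s_2 = Round(s_1, k_1) = 0xBF0BBD
s_3 = Round(s_2, k_2) = 0xB5AA98
s_4 = Round(s_3, k_3) = 0xD3538D
s_5 = Round(s_4, k_4) = 0x005D53
s_6 = Round(s_5, k_5) = 0x9B5E51

0x9B5E51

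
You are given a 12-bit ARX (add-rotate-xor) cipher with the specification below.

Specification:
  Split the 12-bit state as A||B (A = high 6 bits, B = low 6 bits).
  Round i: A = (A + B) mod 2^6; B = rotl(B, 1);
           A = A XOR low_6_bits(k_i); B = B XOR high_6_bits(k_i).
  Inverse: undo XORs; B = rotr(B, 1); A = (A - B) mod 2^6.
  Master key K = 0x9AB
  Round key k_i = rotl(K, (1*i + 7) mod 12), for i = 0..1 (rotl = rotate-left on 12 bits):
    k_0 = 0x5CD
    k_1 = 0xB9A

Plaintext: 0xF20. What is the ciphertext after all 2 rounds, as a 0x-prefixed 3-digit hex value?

0xF42

s_0 = plaintext = 0xF20
s_1 = Round(s_0, k_0) = 0x456
s_2 = Round(s_1, k_1) = 0xF42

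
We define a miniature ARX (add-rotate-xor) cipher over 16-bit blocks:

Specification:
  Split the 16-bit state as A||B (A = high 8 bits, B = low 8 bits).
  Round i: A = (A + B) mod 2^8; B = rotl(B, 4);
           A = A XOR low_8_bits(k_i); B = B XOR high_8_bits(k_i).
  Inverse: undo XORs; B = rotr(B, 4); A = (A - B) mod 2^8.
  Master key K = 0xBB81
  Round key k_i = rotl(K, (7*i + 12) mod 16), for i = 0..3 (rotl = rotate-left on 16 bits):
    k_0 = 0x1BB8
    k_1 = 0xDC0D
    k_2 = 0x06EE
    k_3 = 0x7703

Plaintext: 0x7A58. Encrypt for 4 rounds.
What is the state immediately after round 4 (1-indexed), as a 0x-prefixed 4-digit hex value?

s_0 = plaintext = 0x7A58
s_1 = Round(s_0, k_0) = 0x6A9E
s_2 = Round(s_1, k_1) = 0x0535
s_3 = Round(s_2, k_2) = 0xD455
s_4 = Round(s_3, k_3) = 0x2A22

0x2A22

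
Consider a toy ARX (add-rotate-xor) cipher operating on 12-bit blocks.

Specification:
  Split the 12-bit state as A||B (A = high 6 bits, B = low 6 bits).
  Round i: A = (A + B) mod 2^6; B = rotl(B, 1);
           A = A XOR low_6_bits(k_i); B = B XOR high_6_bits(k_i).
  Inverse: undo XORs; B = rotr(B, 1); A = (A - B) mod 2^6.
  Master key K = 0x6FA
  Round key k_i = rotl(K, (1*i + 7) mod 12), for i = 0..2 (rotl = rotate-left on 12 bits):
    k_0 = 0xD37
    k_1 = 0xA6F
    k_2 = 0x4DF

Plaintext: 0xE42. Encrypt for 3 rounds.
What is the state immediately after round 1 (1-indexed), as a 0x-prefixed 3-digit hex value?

s_0 = plaintext = 0xE42
s_1 = Round(s_0, k_0) = 0x330
s_2 = Round(s_1, k_1) = 0x4C8
s_3 = Round(s_2, k_2) = 0x103

0x330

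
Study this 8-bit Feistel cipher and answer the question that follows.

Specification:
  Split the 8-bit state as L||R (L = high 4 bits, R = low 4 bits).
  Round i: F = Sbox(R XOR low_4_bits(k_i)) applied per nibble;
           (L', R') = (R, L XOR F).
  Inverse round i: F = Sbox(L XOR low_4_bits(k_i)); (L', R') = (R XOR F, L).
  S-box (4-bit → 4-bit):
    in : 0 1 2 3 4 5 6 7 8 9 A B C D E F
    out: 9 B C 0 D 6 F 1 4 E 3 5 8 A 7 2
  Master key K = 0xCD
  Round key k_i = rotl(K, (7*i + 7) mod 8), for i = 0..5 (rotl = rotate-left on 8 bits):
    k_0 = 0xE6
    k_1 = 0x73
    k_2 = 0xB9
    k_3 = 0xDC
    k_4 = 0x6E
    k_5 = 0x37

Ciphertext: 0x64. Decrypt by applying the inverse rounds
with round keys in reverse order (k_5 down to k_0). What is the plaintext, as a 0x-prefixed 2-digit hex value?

s_0 = ciphertext = 0x64
s_1 = InvRound(s_0, k_5) = 0xF6
s_2 = InvRound(s_1, k_4) = 0xDF
s_3 = InvRound(s_2, k_3) = 0x4D
s_4 = InvRound(s_3, k_2) = 0x74
s_5 = InvRound(s_4, k_1) = 0x97
s_6 = InvRound(s_5, k_0) = 0x59

0x59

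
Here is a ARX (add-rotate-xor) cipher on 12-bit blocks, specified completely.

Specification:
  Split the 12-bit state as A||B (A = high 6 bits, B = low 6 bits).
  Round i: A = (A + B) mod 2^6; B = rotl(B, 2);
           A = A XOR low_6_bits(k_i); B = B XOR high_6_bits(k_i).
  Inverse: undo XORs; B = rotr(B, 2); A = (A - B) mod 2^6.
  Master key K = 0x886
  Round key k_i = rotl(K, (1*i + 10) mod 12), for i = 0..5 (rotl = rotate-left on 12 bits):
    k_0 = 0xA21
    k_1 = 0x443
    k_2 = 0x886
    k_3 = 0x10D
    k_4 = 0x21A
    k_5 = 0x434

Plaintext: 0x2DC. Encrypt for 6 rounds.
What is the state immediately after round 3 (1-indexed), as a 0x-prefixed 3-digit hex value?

0x5B1

s_0 = plaintext = 0x2DC
s_1 = Round(s_0, k_0) = 0x199
s_2 = Round(s_1, k_1) = 0x734
s_3 = Round(s_2, k_2) = 0x5B1
s_4 = Round(s_3, k_3) = 0x283
s_5 = Round(s_4, k_4) = 0x5C4
s_6 = Round(s_5, k_5) = 0xBC0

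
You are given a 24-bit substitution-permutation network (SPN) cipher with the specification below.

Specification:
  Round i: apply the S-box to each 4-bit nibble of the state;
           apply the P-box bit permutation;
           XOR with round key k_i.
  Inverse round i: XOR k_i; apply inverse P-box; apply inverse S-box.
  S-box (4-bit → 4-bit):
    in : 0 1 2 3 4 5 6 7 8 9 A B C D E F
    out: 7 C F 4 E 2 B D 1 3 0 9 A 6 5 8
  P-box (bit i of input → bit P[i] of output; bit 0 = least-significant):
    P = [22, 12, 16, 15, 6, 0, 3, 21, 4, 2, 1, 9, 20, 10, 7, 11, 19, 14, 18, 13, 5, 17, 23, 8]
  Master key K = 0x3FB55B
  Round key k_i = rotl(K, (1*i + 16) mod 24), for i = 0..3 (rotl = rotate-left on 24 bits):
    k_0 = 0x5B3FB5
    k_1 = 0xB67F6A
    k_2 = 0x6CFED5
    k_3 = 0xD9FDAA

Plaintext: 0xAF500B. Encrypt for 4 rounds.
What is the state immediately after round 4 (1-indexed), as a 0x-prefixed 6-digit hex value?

0xCCE3F2

s_0 = plaintext = 0xAF500B
s_1 = Round(s_0, k_0) = 0x1B9BEA
s_2 = Round(s_1, k_1) = 0x2E5832
s_3 = Round(s_2, k_2) = 0xA36BED
s_4 = Round(s_3, k_3) = 0xCCE3F2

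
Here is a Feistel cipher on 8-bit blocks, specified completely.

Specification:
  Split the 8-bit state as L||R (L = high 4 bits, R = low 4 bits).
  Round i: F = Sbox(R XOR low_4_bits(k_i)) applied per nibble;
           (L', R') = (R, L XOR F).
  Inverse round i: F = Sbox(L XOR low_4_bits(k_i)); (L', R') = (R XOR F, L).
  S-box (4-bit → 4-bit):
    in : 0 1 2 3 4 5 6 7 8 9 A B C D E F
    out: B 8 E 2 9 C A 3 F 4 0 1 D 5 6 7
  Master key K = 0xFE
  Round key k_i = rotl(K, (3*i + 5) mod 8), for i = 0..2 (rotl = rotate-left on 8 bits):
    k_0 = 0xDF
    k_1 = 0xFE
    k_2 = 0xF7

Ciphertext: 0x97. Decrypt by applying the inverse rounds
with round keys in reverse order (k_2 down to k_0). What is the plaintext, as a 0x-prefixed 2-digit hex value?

s_0 = ciphertext = 0x97
s_1 = InvRound(s_0, k_2) = 0x19
s_2 = InvRound(s_1, k_1) = 0xE1
s_3 = InvRound(s_2, k_0) = 0x9E

0x9E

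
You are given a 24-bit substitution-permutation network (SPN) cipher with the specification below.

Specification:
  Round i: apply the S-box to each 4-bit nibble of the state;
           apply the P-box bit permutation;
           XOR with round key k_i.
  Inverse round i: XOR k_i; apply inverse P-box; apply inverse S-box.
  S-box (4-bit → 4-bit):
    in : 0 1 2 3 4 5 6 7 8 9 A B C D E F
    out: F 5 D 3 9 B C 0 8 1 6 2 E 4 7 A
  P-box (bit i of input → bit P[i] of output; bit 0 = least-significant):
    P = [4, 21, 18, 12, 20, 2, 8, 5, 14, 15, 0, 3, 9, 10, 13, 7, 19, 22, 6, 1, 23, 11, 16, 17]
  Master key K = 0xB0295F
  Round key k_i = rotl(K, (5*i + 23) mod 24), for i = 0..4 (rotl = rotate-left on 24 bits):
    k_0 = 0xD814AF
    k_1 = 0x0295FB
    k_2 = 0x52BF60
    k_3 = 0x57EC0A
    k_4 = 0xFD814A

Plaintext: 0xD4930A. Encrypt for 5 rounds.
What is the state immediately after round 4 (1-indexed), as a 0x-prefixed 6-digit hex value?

0xEEB877

s_0 = plaintext = 0xD4930A
s_1 = Round(s_0, k_0) = 0xE5D789
s_2 = Round(s_1, k_1) = 0xCBBDC9
s_3 = Round(s_2, k_2) = 0x11B255
s_4 = Round(s_3, k_3) = 0xEEB877
s_5 = Round(s_4, k_4) = 0x348D02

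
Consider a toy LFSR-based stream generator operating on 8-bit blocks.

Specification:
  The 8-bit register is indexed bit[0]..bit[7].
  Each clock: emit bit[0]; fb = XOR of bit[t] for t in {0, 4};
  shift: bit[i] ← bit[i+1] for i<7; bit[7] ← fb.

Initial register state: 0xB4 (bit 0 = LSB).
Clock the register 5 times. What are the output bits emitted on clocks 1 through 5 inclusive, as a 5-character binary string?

reg_0 = 0xB4
clock 1: out=0, reg = 0xDA
clock 2: out=0, reg = 0xED
clock 3: out=1, reg = 0xF6
clock 4: out=0, reg = 0xFB
clock 5: out=1, reg = 0x7D

00101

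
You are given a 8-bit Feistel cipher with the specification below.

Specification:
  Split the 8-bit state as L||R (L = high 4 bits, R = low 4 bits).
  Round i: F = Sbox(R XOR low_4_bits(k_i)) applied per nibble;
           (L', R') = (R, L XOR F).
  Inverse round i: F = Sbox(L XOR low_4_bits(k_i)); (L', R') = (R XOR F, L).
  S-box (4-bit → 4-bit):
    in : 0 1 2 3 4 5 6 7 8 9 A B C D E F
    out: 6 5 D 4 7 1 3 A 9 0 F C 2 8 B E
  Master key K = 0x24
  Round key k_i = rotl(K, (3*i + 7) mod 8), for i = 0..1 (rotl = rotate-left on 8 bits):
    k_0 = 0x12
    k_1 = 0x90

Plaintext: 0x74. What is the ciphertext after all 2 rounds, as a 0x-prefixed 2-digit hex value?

s_0 = plaintext = 0x74
s_1 = Round(s_0, k_0) = 0x44
s_2 = Round(s_1, k_1) = 0x43

0x43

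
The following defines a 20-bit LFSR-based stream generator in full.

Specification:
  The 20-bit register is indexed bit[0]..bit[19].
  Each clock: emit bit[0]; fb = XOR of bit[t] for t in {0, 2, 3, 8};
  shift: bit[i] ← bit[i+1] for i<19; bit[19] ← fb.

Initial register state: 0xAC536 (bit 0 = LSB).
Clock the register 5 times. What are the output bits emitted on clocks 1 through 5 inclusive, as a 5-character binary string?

01101

reg_0 = 0xAC536
clock 1: out=0, reg = 0x5629B
clock 2: out=1, reg = 0x2B14D
clock 3: out=1, reg = 0x158A6
clock 4: out=0, reg = 0x8AC53
clock 5: out=1, reg = 0xC5629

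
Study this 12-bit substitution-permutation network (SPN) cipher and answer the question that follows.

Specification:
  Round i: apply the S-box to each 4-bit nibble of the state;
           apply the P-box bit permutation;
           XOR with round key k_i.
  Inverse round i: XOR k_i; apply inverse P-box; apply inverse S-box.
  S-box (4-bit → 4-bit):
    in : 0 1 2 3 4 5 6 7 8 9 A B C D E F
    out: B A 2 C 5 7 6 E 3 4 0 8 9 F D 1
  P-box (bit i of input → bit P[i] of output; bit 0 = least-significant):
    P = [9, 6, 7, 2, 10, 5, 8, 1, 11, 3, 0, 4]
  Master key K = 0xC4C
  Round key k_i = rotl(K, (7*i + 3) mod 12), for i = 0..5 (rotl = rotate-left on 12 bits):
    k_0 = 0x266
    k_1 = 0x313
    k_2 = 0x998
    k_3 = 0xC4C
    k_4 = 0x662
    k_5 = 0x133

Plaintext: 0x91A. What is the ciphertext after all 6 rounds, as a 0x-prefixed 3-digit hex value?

0x00F

s_0 = plaintext = 0x91A
s_1 = Round(s_0, k_0) = 0x245
s_2 = Round(s_1, k_1) = 0x4DB
s_3 = Round(s_2, k_2) = 0x4BF
s_4 = Round(s_3, k_3) = 0x64F
s_5 = Round(s_4, k_4) = 0x16B
s_6 = Round(s_5, k_5) = 0x00F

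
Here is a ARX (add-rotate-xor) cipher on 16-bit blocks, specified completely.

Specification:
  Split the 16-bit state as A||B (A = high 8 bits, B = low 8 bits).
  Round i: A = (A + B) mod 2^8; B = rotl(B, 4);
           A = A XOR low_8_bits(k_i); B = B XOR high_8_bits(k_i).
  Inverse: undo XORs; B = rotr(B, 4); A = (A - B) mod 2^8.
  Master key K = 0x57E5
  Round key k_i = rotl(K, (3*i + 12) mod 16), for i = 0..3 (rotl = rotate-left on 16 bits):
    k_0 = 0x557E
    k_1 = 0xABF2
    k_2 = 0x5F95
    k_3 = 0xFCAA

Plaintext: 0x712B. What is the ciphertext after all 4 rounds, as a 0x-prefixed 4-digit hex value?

s_0 = plaintext = 0x712B
s_1 = Round(s_0, k_0) = 0xE2E7
s_2 = Round(s_1, k_1) = 0x3BD5
s_3 = Round(s_2, k_2) = 0x8502
s_4 = Round(s_3, k_3) = 0x2DDC

0x2DDC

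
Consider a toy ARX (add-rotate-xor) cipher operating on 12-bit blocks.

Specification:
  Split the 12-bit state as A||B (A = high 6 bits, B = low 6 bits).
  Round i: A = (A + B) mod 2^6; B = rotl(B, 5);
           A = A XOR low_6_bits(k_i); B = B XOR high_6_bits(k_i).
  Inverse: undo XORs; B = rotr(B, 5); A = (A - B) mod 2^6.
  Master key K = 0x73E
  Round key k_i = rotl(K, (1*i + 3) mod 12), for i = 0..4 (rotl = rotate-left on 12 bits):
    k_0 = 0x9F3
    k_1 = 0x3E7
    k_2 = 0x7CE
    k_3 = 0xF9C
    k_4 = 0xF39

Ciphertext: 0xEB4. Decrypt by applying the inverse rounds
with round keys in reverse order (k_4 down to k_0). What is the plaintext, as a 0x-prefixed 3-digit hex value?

0xDE3

s_0 = ciphertext = 0xEB4
s_1 = InvRound(s_0, k_4) = 0xCD0
s_2 = InvRound(s_1, k_3) = 0x49D
s_3 = InvRound(s_2, k_2) = 0x604
s_4 = InvRound(s_3, k_1) = 0xA56
s_5 = InvRound(s_4, k_0) = 0xDE3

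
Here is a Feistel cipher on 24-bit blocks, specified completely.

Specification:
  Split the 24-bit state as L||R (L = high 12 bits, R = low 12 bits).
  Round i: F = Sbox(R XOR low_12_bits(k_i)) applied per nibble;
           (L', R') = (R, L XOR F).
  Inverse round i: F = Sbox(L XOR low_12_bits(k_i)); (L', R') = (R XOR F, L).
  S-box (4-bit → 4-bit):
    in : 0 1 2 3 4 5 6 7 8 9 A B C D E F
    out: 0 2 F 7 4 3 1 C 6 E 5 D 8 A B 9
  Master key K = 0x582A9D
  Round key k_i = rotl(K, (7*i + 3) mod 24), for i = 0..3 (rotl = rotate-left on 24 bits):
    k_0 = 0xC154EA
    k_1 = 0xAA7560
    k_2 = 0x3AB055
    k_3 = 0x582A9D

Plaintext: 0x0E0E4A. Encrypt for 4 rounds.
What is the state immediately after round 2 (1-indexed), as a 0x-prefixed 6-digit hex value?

s_0 = plaintext = 0x0E0E4A
s_1 = Round(s_0, k_0) = 0xE4A5B0
s_2 = Round(s_1, k_1) = 0x5B0EEA
s_3 = Round(s_2, k_2) = 0xEEAE69
s_4 = Round(s_3, k_3) = 0xE69A7E

0x5B0EEA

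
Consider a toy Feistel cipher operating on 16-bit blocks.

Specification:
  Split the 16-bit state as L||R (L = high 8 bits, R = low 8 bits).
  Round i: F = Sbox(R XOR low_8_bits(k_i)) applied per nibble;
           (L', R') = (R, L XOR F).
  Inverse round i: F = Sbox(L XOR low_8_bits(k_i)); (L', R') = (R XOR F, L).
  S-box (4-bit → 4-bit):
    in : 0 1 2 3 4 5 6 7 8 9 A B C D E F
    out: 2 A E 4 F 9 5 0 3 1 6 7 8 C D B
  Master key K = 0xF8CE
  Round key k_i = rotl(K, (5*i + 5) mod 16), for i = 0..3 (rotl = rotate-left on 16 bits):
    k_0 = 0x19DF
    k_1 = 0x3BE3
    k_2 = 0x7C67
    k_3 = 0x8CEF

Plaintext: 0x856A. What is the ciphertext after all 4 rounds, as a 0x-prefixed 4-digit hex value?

0x99C4

s_0 = plaintext = 0x856A
s_1 = Round(s_0, k_0) = 0x6AFC
s_2 = Round(s_1, k_1) = 0xFCC1
s_3 = Round(s_2, k_2) = 0xC199
s_4 = Round(s_3, k_3) = 0x99C4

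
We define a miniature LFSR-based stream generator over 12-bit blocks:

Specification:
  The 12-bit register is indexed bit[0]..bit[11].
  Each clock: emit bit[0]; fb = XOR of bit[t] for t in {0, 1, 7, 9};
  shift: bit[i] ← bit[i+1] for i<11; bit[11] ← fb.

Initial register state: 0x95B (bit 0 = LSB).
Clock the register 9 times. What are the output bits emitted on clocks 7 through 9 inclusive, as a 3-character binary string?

reg_0 = 0x95B
clock 1: out=1, reg = 0x4AD
clock 2: out=1, reg = 0x256
clock 3: out=0, reg = 0x12B
clock 4: out=1, reg = 0x095
clock 5: out=1, reg = 0x04A
clock 6: out=0, reg = 0x825
clock 7: out=1, reg = 0xC12
clock 8: out=0, reg = 0xE09
clock 9: out=1, reg = 0x704

101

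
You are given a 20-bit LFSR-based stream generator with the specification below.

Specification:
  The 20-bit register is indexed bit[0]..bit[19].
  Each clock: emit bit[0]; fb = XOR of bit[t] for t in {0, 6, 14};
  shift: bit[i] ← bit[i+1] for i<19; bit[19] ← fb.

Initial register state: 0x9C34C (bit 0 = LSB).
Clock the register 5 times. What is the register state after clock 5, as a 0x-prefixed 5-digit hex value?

reg_0 = 0x9C34C
clock 1: out=0, reg = 0x4E1A6
clock 2: out=0, reg = 0xA70D3
clock 3: out=1, reg = 0xD3869
clock 4: out=1, reg = 0x69C34
clock 5: out=0, reg = 0x34E1A

0x34E1A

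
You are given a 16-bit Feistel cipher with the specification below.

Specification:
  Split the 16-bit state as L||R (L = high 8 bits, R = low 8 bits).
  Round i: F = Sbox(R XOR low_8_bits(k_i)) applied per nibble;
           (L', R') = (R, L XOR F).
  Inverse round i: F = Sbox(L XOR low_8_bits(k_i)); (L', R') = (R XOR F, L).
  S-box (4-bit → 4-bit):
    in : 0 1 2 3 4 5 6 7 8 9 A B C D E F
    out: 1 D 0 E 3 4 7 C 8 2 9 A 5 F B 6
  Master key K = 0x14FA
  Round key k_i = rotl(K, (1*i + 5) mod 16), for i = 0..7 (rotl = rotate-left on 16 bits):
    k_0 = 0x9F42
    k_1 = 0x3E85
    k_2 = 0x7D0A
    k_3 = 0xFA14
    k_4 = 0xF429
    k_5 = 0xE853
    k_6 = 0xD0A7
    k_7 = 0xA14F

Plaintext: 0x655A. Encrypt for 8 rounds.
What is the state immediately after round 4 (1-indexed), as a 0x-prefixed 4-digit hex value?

0x15AF

s_0 = plaintext = 0x655A
s_1 = Round(s_0, k_0) = 0x5ABD
s_2 = Round(s_1, k_1) = 0xBDB2
s_3 = Round(s_2, k_2) = 0xB215
s_4 = Round(s_3, k_3) = 0x15AF
s_5 = Round(s_4, k_4) = 0xAF92
s_6 = Round(s_5, k_5) = 0x92F2
s_7 = Round(s_6, k_6) = 0xF2D6
s_8 = Round(s_7, k_7) = 0xD6D0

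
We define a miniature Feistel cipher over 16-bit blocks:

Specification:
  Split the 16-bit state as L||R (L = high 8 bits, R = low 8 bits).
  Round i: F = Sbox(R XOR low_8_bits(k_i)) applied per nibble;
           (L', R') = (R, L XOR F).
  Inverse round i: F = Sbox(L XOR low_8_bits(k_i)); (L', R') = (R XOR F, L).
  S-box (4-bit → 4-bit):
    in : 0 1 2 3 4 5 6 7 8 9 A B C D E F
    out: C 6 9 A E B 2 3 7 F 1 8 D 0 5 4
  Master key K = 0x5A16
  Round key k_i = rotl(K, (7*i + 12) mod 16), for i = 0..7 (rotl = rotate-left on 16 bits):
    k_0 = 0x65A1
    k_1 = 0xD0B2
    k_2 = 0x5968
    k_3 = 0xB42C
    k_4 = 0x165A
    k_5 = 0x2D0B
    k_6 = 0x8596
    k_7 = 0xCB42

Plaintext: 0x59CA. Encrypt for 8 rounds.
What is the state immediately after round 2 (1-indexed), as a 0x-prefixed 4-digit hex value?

0x7110

s_0 = plaintext = 0x59CA
s_1 = Round(s_0, k_0) = 0xCA71
s_2 = Round(s_1, k_1) = 0x7110
s_3 = Round(s_2, k_2) = 0x1046
s_4 = Round(s_3, k_3) = 0x4631
s_5 = Round(s_4, k_4) = 0x316E
s_6 = Round(s_5, k_5) = 0x6E1A
s_7 = Round(s_6, k_6) = 0x1A13
s_8 = Round(s_7, k_7) = 0x13AC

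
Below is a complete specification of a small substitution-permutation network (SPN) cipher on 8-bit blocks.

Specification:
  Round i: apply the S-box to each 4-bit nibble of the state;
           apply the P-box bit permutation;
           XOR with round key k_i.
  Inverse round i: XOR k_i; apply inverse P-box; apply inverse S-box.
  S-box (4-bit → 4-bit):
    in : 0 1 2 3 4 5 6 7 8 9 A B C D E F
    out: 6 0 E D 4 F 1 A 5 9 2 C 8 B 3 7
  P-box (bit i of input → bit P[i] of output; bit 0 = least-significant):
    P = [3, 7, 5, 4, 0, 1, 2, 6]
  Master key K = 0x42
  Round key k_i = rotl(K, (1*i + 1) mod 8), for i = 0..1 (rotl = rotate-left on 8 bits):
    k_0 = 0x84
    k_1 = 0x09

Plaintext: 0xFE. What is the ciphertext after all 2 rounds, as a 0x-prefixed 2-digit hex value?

s_0 = plaintext = 0xFE
s_1 = Round(s_0, k_0) = 0x0B
s_2 = Round(s_1, k_1) = 0x3F

0x3F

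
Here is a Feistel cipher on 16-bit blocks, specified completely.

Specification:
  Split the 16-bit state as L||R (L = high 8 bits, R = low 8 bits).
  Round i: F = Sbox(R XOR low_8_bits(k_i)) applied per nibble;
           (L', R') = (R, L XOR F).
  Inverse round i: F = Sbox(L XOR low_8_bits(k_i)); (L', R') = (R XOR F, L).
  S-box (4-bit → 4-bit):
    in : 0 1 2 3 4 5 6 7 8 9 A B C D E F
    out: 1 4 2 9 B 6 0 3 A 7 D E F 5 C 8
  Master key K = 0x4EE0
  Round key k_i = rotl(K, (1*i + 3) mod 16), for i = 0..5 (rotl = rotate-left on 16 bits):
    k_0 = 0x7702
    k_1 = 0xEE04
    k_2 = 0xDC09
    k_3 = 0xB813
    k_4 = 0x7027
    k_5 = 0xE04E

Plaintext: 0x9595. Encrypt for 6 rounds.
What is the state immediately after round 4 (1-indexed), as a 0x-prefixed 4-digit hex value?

s_0 = plaintext = 0x9595
s_1 = Round(s_0, k_0) = 0x95E6
s_2 = Round(s_1, k_1) = 0xE657
s_3 = Round(s_2, k_2) = 0x578A
s_4 = Round(s_3, k_3) = 0x8A20
s_5 = Round(s_4, k_4) = 0x2099
s_6 = Round(s_5, k_5) = 0x9973

0x8A20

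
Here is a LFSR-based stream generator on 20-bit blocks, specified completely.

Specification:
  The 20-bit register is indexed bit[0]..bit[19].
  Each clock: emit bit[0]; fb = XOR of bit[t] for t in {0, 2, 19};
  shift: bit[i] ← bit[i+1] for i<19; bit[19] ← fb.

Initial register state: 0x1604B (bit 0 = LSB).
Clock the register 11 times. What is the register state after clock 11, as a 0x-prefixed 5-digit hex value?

reg_0 = 0x1604B
clock 1: out=1, reg = 0x8B025
clock 2: out=1, reg = 0xC5812
clock 3: out=0, reg = 0xE2C09
clock 4: out=1, reg = 0x71604
clock 5: out=0, reg = 0xB8B02
clock 6: out=0, reg = 0xDC581
clock 7: out=1, reg = 0x6E2C0
clock 8: out=0, reg = 0x37160
clock 9: out=0, reg = 0x1B8B0
clock 10: out=0, reg = 0x0DC58
clock 11: out=0, reg = 0x06E2C

0x06E2C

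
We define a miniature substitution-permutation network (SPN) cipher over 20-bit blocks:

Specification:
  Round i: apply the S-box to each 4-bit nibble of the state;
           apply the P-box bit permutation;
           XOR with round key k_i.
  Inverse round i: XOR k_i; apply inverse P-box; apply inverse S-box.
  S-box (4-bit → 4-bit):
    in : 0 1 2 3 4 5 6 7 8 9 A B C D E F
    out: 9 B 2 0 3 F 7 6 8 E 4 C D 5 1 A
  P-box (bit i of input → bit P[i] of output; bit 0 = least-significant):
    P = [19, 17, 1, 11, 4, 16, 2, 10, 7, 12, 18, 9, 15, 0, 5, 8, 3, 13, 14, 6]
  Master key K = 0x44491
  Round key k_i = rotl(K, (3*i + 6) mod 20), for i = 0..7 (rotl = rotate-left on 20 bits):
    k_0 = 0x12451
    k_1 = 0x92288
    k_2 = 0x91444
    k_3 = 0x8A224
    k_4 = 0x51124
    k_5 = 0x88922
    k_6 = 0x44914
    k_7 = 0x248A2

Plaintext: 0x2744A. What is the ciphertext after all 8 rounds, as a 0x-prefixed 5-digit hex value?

0xA210F

s_0 = plaintext = 0x2744A
s_1 = Round(s_0, k_0) = 0x014E2
s_2 = Round(s_1, k_1) = 0xBB351
s_3 = Round(s_2, k_2) = 0x25930
s_4 = Round(s_3, k_3) = 0x41905
s_5 = Round(s_4, k_4) = 0xBAE3F
s_6 = Round(s_5, k_5) = 0xAC1C2
s_7 = Round(s_6, k_6) = 0x69EA0
s_8 = Round(s_7, k_7) = 0xA210F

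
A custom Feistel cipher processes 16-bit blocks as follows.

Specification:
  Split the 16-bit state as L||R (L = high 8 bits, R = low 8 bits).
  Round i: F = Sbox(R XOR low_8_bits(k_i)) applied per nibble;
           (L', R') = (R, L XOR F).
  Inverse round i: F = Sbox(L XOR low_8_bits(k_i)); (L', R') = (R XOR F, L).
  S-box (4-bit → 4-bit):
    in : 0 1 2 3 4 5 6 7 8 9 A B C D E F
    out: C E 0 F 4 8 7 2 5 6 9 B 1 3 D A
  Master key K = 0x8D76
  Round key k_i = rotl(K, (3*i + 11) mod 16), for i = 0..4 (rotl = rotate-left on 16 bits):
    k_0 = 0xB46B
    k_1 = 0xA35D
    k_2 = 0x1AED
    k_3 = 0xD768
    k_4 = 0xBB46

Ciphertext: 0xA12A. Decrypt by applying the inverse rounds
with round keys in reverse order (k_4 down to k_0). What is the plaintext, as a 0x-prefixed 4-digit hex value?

0x085B

s_0 = ciphertext = 0xA12A
s_1 = InvRound(s_0, k_4) = 0xF8A1
s_2 = InvRound(s_1, k_3) = 0xCDF8
s_3 = InvRound(s_2, k_2) = 0xF4CD
s_4 = InvRound(s_3, k_1) = 0x5BF4
s_5 = InvRound(s_4, k_0) = 0x085B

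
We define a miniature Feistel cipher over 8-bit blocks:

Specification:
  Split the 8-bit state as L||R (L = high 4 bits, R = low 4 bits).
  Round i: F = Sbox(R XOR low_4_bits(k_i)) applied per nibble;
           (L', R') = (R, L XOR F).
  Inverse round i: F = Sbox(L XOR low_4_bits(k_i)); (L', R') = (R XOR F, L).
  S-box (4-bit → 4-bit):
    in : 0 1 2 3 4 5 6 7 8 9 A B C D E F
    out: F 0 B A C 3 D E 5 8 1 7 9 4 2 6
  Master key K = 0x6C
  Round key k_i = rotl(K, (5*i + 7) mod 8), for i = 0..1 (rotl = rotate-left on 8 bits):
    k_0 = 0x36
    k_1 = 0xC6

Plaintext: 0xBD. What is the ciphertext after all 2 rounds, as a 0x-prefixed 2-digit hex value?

0xCC

s_0 = plaintext = 0xBD
s_1 = Round(s_0, k_0) = 0xDC
s_2 = Round(s_1, k_1) = 0xCC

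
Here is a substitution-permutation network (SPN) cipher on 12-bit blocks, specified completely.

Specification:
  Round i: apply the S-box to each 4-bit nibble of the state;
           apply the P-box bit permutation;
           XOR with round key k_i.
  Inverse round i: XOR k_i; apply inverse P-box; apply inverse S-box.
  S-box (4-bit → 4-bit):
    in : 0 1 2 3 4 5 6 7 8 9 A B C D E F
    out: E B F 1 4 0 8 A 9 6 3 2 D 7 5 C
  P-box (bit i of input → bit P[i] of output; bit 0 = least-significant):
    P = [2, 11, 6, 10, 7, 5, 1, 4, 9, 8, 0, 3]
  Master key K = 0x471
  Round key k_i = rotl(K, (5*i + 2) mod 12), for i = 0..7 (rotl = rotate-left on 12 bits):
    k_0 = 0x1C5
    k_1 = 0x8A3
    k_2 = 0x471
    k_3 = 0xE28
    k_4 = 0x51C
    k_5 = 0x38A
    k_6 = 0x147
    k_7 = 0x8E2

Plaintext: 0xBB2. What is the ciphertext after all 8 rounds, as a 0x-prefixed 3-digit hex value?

s_0 = plaintext = 0xBB2
s_1 = Round(s_0, k_0) = 0xCA1
s_2 = Round(s_1, k_1) = 0x60E
s_3 = Round(s_2, k_2) = 0x40F
s_4 = Round(s_3, k_3) = 0xA5B
s_5 = Round(s_4, k_4) = 0xE1C
s_6 = Round(s_5, k_5) = 0x57F
s_7 = Round(s_6, k_6) = 0x537
s_8 = Round(s_7, k_7) = 0x462

0x462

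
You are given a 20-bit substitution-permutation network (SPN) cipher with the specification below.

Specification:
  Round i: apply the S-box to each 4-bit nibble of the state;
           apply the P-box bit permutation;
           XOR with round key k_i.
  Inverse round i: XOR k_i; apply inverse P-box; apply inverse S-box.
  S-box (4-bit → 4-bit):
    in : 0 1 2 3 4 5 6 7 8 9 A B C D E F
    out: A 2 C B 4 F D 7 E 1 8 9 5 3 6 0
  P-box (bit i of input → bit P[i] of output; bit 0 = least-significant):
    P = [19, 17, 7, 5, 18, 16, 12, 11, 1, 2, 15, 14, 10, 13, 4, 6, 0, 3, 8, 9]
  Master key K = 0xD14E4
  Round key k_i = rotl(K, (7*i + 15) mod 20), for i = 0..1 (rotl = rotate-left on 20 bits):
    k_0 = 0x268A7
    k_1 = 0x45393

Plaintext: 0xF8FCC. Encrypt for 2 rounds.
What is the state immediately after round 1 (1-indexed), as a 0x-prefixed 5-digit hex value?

0xE5877

s_0 = plaintext = 0xF8FCC
s_1 = Round(s_0, k_0) = 0xE5877
s_2 = Round(s_1, k_1) = 0xBA64F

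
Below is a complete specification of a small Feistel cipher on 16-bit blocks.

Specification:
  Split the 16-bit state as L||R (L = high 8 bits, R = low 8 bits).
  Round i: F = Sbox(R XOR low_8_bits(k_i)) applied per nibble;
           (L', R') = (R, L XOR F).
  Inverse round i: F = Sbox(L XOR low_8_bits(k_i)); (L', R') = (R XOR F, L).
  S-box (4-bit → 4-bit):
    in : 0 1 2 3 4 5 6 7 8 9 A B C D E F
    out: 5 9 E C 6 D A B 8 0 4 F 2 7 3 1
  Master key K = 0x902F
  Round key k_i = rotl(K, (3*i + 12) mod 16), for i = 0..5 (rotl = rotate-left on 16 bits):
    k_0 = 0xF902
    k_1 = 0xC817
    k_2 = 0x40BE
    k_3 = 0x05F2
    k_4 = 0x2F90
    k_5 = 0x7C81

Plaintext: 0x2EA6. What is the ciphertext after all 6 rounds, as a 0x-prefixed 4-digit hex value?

s_0 = plaintext = 0x2EA6
s_1 = Round(s_0, k_0) = 0xA668
s_2 = Round(s_1, k_1) = 0x6817
s_3 = Round(s_2, k_2) = 0x1728
s_4 = Round(s_3, k_3) = 0x2863
s_5 = Round(s_4, k_4) = 0x6334
s_6 = Round(s_5, k_5) = 0x349E

0x349E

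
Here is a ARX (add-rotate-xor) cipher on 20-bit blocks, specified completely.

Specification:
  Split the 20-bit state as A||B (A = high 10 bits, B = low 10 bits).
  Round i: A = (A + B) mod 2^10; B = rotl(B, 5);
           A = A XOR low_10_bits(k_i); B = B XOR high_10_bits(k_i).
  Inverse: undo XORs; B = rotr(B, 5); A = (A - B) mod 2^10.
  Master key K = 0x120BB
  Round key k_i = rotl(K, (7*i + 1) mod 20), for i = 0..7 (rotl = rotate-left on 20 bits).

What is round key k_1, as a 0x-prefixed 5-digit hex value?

K = 0x120BB
k_0 = rotl(K, (7*0+1) mod 20) = rotl(K, 1) = 0x24176
k_1 = rotl(K, (7*1+1) mod 20) = rotl(K, 8) = 0x0BB12

0x0BB12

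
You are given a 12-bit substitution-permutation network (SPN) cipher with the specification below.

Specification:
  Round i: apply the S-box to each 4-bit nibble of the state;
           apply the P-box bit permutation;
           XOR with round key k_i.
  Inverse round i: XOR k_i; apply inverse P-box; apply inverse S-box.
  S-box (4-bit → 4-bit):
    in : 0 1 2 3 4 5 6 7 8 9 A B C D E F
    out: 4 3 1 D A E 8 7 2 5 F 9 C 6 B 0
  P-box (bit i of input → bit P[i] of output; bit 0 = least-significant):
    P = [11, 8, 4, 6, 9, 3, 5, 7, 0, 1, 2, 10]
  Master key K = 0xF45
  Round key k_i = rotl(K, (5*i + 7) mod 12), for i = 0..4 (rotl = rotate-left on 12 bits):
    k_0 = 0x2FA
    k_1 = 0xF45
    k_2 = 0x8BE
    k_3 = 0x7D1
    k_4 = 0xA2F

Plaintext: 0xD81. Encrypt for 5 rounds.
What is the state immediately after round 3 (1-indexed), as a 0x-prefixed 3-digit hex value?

s_0 = plaintext = 0xD81
s_1 = Round(s_0, k_0) = 0xBF4
s_2 = Round(s_1, k_1) = 0xA04
s_3 = Round(s_2, k_2) = 0xDD9
s_4 = Round(s_3, k_3) = 0xFEF
s_5 = Round(s_4, k_4) = 0x8A7

0xDD9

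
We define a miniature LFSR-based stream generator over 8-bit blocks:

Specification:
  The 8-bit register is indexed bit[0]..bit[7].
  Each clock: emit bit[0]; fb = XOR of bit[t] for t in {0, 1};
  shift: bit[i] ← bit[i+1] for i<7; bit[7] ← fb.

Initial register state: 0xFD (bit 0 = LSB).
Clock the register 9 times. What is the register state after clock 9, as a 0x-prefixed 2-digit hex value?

reg_0 = 0xFD
clock 1: out=1, reg = 0xFE
clock 2: out=0, reg = 0xFF
clock 3: out=1, reg = 0x7F
clock 4: out=1, reg = 0x3F
clock 5: out=1, reg = 0x1F
clock 6: out=1, reg = 0x0F
clock 7: out=1, reg = 0x07
clock 8: out=1, reg = 0x03
clock 9: out=1, reg = 0x01

0x01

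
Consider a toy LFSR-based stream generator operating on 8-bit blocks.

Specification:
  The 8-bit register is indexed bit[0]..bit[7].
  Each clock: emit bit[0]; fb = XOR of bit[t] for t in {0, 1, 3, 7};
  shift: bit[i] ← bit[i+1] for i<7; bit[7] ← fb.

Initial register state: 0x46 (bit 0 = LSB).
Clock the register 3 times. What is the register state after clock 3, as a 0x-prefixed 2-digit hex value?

reg_0 = 0x46
clock 1: out=0, reg = 0xA3
clock 2: out=1, reg = 0xD1
clock 3: out=1, reg = 0x68

0x68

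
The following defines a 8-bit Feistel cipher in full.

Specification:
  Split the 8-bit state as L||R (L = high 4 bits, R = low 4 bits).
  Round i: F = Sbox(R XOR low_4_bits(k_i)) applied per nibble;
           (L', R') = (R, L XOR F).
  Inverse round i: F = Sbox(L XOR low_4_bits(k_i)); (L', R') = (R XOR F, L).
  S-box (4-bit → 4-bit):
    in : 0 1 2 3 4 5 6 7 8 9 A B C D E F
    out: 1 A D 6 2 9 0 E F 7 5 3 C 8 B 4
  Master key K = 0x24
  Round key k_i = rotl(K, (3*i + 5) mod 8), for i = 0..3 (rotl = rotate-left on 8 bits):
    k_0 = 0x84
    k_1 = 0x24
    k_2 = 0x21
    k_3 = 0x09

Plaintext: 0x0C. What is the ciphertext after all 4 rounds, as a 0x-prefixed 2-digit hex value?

s_0 = plaintext = 0x0C
s_1 = Round(s_0, k_0) = 0xCF
s_2 = Round(s_1, k_1) = 0xFF
s_3 = Round(s_2, k_2) = 0xF4
s_4 = Round(s_3, k_3) = 0x47

0x47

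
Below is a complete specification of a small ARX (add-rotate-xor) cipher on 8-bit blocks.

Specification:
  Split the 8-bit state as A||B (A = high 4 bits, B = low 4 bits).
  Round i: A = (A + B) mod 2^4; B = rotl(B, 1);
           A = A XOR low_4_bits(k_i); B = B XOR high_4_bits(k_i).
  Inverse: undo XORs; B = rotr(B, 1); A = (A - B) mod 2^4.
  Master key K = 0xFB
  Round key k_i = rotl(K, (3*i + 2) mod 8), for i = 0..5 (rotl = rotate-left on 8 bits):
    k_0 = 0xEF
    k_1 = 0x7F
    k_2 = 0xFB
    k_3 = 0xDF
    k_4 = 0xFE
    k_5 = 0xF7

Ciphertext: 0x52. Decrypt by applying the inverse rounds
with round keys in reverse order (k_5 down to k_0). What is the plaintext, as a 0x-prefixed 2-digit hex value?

s_0 = ciphertext = 0x52
s_1 = InvRound(s_0, k_5) = 0x4E
s_2 = InvRound(s_1, k_4) = 0x28
s_3 = InvRound(s_2, k_3) = 0x3A
s_4 = InvRound(s_3, k_2) = 0xEA
s_5 = InvRound(s_4, k_1) = 0x3E
s_6 = InvRound(s_5, k_0) = 0xC0

0xC0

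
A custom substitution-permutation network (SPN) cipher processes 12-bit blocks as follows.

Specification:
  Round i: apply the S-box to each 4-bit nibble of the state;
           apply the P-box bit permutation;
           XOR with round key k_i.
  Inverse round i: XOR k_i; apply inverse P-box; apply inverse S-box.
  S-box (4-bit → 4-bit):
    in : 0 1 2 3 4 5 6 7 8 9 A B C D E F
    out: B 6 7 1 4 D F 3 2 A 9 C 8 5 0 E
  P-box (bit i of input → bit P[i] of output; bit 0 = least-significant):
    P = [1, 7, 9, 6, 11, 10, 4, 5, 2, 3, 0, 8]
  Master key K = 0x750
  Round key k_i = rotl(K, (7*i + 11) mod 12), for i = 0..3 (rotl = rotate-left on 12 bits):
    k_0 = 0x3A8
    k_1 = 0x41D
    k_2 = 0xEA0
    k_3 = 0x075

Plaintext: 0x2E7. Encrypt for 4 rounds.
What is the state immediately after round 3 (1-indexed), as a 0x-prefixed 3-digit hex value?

s_0 = plaintext = 0x2E7
s_1 = Round(s_0, k_0) = 0x327
s_2 = Round(s_1, k_1) = 0x88B
s_3 = Round(s_2, k_2) = 0x8E8
s_4 = Round(s_3, k_3) = 0x0FD

0x8E8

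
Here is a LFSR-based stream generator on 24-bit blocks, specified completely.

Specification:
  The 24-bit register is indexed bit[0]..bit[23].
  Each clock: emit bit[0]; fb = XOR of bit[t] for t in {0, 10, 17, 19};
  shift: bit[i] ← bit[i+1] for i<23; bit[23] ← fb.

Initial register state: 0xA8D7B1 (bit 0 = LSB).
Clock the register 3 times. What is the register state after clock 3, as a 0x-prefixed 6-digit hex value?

reg_0 = 0xA8D7B1
clock 1: out=1, reg = 0xD46BD8
clock 2: out=0, reg = 0x6A35EC
clock 3: out=0, reg = 0xB51AF6

0xB51AF6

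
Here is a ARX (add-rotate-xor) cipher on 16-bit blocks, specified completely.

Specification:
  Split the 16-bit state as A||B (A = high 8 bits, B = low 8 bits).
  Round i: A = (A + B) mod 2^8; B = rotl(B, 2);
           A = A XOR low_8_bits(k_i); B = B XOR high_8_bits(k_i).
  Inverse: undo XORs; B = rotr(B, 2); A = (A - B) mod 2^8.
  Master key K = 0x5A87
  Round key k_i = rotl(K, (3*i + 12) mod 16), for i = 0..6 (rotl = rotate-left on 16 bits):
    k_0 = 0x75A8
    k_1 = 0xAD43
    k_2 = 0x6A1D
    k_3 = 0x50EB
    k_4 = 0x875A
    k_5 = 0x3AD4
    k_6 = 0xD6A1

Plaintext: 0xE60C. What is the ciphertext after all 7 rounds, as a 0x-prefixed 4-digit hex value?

s_0 = plaintext = 0xE60C
s_1 = Round(s_0, k_0) = 0x5A45
s_2 = Round(s_1, k_1) = 0xDCB8
s_3 = Round(s_2, k_2) = 0x8988
s_4 = Round(s_3, k_3) = 0xFA72
s_5 = Round(s_4, k_4) = 0x364E
s_6 = Round(s_5, k_5) = 0x5003
s_7 = Round(s_6, k_6) = 0xF2DA

0xF2DA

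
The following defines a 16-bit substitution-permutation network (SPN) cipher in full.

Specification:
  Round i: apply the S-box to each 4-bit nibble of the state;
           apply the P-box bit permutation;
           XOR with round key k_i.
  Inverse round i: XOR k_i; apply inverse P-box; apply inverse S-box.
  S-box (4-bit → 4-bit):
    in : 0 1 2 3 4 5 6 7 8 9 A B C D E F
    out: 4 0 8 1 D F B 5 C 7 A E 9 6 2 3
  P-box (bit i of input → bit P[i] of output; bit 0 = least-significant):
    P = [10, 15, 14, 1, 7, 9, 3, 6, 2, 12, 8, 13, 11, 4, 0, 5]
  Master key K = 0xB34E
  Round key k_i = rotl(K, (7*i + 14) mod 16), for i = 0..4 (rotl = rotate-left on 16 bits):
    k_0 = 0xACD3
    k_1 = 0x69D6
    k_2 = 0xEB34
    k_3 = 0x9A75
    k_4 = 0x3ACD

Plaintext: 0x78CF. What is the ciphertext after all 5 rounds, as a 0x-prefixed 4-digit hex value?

0xF243

s_0 = plaintext = 0x78CF
s_1 = Round(s_0, k_0) = 0x0112
s_2 = Round(s_1, k_1) = 0x69D5
s_3 = Round(s_2, k_2) = 0x340A
s_4 = Round(s_3, k_3) = 0x337B
s_5 = Round(s_4, k_4) = 0xF243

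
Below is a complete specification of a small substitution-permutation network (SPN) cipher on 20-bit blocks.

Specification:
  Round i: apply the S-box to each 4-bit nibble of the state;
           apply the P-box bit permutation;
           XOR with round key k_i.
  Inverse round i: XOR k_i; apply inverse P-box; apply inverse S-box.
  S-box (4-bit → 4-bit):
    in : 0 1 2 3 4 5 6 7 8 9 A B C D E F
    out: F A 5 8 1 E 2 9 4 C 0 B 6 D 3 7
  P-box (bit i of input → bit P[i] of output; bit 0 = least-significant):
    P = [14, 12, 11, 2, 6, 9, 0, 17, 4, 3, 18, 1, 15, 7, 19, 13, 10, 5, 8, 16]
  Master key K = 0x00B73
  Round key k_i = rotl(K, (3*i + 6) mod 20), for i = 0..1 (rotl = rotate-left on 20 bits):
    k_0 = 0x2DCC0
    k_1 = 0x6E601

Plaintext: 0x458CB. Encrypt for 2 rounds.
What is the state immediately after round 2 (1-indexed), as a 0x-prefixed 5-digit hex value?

0x6FA65

s_0 = plaintext = 0x458CB
s_1 = Round(s_0, k_0) = 0xEAA45
s_2 = Round(s_1, k_1) = 0x6FA65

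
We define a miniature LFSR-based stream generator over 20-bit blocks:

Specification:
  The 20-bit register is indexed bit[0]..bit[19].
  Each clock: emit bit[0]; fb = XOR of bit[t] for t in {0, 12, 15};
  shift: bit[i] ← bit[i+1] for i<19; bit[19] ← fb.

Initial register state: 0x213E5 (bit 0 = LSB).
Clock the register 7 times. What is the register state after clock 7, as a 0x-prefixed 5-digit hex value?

reg_0 = 0x213E5
clock 1: out=1, reg = 0x109F2
clock 2: out=0, reg = 0x084F9
clock 3: out=1, reg = 0x0427C
clock 4: out=0, reg = 0x0213E
clock 5: out=0, reg = 0x0109F
clock 6: out=1, reg = 0x0084F
clock 7: out=1, reg = 0x80427

0x80427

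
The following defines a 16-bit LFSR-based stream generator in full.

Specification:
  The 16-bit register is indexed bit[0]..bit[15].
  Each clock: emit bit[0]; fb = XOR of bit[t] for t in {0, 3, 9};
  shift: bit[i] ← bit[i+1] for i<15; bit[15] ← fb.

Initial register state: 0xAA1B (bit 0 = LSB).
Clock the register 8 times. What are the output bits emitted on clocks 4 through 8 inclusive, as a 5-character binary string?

reg_0 = 0xAA1B
clock 1: out=1, reg = 0xD50D
clock 2: out=1, reg = 0x6A86
clock 3: out=0, reg = 0xB543
clock 4: out=1, reg = 0xDAA1
clock 5: out=1, reg = 0x6D50
clock 6: out=0, reg = 0x36A8
clock 7: out=0, reg = 0x1B54
clock 8: out=0, reg = 0x8DAA

11000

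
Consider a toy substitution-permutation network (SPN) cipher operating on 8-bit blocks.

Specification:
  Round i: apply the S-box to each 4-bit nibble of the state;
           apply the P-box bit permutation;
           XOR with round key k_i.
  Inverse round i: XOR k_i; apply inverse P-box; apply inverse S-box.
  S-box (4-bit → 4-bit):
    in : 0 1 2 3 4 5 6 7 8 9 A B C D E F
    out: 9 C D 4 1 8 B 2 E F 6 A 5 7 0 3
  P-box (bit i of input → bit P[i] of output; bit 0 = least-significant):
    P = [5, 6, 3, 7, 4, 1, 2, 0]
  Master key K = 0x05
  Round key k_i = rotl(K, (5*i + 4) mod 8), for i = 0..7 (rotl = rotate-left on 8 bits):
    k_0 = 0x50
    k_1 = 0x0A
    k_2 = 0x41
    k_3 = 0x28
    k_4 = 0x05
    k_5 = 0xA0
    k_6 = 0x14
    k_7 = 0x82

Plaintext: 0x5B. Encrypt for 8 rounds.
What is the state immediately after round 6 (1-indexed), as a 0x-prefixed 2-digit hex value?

0xAD

s_0 = plaintext = 0x5B
s_1 = Round(s_0, k_0) = 0x91
s_2 = Round(s_1, k_1) = 0x95
s_3 = Round(s_2, k_2) = 0xD6
s_4 = Round(s_3, k_3) = 0xDE
s_5 = Round(s_4, k_4) = 0x13
s_6 = Round(s_5, k_5) = 0xAD
s_7 = Round(s_6, k_6) = 0x7A
s_8 = Round(s_7, k_7) = 0xC8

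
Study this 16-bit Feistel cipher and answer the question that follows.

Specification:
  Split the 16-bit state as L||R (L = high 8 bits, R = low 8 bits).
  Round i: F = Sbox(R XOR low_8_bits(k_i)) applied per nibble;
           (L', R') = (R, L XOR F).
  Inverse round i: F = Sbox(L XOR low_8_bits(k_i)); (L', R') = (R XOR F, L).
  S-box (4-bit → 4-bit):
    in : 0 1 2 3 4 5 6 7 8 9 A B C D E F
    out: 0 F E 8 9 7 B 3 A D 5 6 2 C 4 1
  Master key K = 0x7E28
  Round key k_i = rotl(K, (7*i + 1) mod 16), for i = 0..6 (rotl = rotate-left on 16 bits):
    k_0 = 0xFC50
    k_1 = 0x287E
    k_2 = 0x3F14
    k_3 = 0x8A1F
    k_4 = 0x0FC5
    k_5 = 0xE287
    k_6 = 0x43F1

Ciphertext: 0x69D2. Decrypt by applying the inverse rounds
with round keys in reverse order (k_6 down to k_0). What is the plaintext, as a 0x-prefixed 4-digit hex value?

s_0 = ciphertext = 0x69D2
s_1 = InvRound(s_0, k_6) = 0x0869
s_2 = InvRound(s_1, k_5) = 0xC808
s_3 = InvRound(s_2, k_4) = 0x04C8
s_4 = InvRound(s_3, k_3) = 0x3E04
s_5 = InvRound(s_4, k_2) = 0xE13E
s_6 = InvRound(s_5, k_1) = 0xEFE1
s_7 = InvRound(s_6, k_0) = 0x80EF

0x80EF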